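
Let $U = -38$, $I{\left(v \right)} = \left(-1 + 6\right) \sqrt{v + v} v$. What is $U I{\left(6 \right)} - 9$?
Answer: $-9 - 2280 \sqrt{3} \approx -3958.1$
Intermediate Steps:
$I{\left(v \right)} = 5 \sqrt{2} v^{\frac{3}{2}}$ ($I{\left(v \right)} = 5 \sqrt{2 v} v = 5 \sqrt{2} \sqrt{v} v = 5 \sqrt{2} v^{\frac{3}{2}}$)
$U I{\left(6 \right)} - 9 = - 38 \cdot 5 \sqrt{2} \cdot 6^{\frac{3}{2}} - 9 = - 38 \cdot 5 \sqrt{2} \cdot 6 \sqrt{6} - 9 = - 38 \cdot 60 \sqrt{3} - 9 = - 2280 \sqrt{3} - 9 = -9 - 2280 \sqrt{3}$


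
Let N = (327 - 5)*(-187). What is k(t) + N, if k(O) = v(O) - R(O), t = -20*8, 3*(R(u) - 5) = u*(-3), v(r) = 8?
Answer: -60371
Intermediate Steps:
R(u) = 5 - u (R(u) = 5 + (u*(-3))/3 = 5 + (-3*u)/3 = 5 - u)
t = -160
N = -60214 (N = 322*(-187) = -60214)
k(O) = 3 + O (k(O) = 8 - (5 - O) = 8 + (-5 + O) = 3 + O)
k(t) + N = (3 - 160) - 60214 = -157 - 60214 = -60371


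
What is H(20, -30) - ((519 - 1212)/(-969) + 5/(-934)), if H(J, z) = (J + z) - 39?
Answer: -14996557/301682 ≈ -49.710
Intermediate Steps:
H(J, z) = -39 + J + z
H(20, -30) - ((519 - 1212)/(-969) + 5/(-934)) = (-39 + 20 - 30) - ((519 - 1212)/(-969) + 5/(-934)) = -49 - (-693*(-1/969) + 5*(-1/934)) = -49 - (231/323 - 5/934) = -49 - 1*214139/301682 = -49 - 214139/301682 = -14996557/301682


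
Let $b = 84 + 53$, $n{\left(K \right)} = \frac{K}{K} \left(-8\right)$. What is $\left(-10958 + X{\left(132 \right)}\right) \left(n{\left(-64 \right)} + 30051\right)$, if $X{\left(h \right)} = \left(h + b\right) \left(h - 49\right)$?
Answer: $341558867$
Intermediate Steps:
$n{\left(K \right)} = -8$ ($n{\left(K \right)} = 1 \left(-8\right) = -8$)
$b = 137$
$X{\left(h \right)} = \left(-49 + h\right) \left(137 + h\right)$ ($X{\left(h \right)} = \left(h + 137\right) \left(h - 49\right) = \left(137 + h\right) \left(-49 + h\right) = \left(-49 + h\right) \left(137 + h\right)$)
$\left(-10958 + X{\left(132 \right)}\right) \left(n{\left(-64 \right)} + 30051\right) = \left(-10958 + \left(-6713 + 132^{2} + 88 \cdot 132\right)\right) \left(-8 + 30051\right) = \left(-10958 + \left(-6713 + 17424 + 11616\right)\right) 30043 = \left(-10958 + 22327\right) 30043 = 11369 \cdot 30043 = 341558867$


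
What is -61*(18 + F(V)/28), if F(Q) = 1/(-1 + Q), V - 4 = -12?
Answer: -276635/252 ≈ -1097.8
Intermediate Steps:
V = -8 (V = 4 - 12 = -8)
-61*(18 + F(V)/28) = -61*(18 + 1/(-1 - 8*28)) = -61*(18 + (1/28)/(-9)) = -61*(18 - 1/9*1/28) = -61*(18 - 1/252) = -61*4535/252 = -276635/252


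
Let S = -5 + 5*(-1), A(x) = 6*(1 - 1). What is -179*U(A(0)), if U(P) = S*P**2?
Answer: 0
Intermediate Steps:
A(x) = 0 (A(x) = 6*0 = 0)
S = -10 (S = -5 - 5 = -10)
U(P) = -10*P**2
-179*U(A(0)) = -(-1790)*0**2 = -(-1790)*0 = -179*0 = 0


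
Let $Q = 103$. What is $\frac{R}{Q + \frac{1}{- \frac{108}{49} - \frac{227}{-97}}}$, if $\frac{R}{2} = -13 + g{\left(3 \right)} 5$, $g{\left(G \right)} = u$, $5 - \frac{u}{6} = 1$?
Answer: $\frac{69229}{35697} \approx 1.9394$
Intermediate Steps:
$u = 24$ ($u = 30 - 6 = 24$)
$g{\left(G \right)} = 24$
$R = 214$ ($R = 2 \left(-13 + 24 \cdot 5\right) = 2 \left(-13 + 120\right) = 2 \cdot 107 = 214$)
$\frac{R}{Q + \frac{1}{- \frac{108}{49} - \frac{227}{-97}}} = \frac{214}{103 + \frac{1}{- \frac{108}{49} - \frac{227}{-97}}} = \frac{214}{103 + \frac{1}{\left(-108\right) \frac{1}{49} - - \frac{227}{97}}} = \frac{214}{103 + \frac{1}{- \frac{108}{49} + \frac{227}{97}}} = \frac{214}{103 + \frac{1}{\frac{647}{4753}}} = \frac{214}{103 + \frac{4753}{647}} = \frac{214}{\frac{71394}{647}} = 214 \cdot \frac{647}{71394} = \frac{69229}{35697}$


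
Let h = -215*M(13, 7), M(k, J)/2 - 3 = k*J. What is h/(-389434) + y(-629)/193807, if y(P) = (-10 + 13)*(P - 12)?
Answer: 3542398679/37737517619 ≈ 0.093869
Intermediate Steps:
M(k, J) = 6 + 2*J*k (M(k, J) = 6 + 2*(k*J) = 6 + 2*(J*k) = 6 + 2*J*k)
y(P) = -36 + 3*P (y(P) = 3*(-12 + P) = -36 + 3*P)
h = -40420 (h = -215*(6 + 2*7*13) = -215*(6 + 182) = -215*188 = -40420)
h/(-389434) + y(-629)/193807 = -40420/(-389434) + (-36 + 3*(-629))/193807 = -40420*(-1/389434) + (-36 - 1887)*(1/193807) = 20210/194717 - 1923*1/193807 = 20210/194717 - 1923/193807 = 3542398679/37737517619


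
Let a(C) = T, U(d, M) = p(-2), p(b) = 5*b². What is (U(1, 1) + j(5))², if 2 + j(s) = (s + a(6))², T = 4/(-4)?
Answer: 1156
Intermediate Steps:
U(d, M) = 20 (U(d, M) = 5*(-2)² = 5*4 = 20)
T = -1 (T = 4*(-¼) = -1)
a(C) = -1
j(s) = -2 + (-1 + s)² (j(s) = -2 + (s - 1)² = -2 + (-1 + s)²)
(U(1, 1) + j(5))² = (20 + (-2 + (-1 + 5)²))² = (20 + (-2 + 4²))² = (20 + (-2 + 16))² = (20 + 14)² = 34² = 1156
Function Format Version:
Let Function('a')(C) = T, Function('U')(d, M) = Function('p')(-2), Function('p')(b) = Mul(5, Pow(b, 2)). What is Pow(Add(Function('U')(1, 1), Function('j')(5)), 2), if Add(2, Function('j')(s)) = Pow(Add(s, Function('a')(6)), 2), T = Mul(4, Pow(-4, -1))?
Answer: 1156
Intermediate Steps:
Function('U')(d, M) = 20 (Function('U')(d, M) = Mul(5, Pow(-2, 2)) = Mul(5, 4) = 20)
T = -1 (T = Mul(4, Rational(-1, 4)) = -1)
Function('a')(C) = -1
Function('j')(s) = Add(-2, Pow(Add(-1, s), 2)) (Function('j')(s) = Add(-2, Pow(Add(s, -1), 2)) = Add(-2, Pow(Add(-1, s), 2)))
Pow(Add(Function('U')(1, 1), Function('j')(5)), 2) = Pow(Add(20, Add(-2, Pow(Add(-1, 5), 2))), 2) = Pow(Add(20, Add(-2, Pow(4, 2))), 2) = Pow(Add(20, Add(-2, 16)), 2) = Pow(Add(20, 14), 2) = Pow(34, 2) = 1156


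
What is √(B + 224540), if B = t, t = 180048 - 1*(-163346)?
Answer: √567934 ≈ 753.61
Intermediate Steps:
t = 343394 (t = 180048 + 163346 = 343394)
B = 343394
√(B + 224540) = √(343394 + 224540) = √567934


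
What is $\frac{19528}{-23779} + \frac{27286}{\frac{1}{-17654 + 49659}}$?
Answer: $\frac{20765925557442}{23779} \approx 8.7329 \cdot 10^{8}$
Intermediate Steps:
$\frac{19528}{-23779} + \frac{27286}{\frac{1}{-17654 + 49659}} = 19528 \left(- \frac{1}{23779}\right) + \frac{27286}{\frac{1}{32005}} = - \frac{19528}{23779} + 27286 \frac{1}{\frac{1}{32005}} = - \frac{19528}{23779} + 27286 \cdot 32005 = - \frac{19528}{23779} + 873288430 = \frac{20765925557442}{23779}$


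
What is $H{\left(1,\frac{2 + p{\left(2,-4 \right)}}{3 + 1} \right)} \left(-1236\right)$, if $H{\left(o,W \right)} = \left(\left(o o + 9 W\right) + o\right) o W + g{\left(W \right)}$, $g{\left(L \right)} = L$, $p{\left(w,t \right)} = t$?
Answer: $-927$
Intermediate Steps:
$H{\left(o,W \right)} = W + W o \left(o + o^{2} + 9 W\right)$ ($H{\left(o,W \right)} = \left(\left(o o + 9 W\right) + o\right) o W + W = \left(\left(o^{2} + 9 W\right) + o\right) o W + W = \left(o + o^{2} + 9 W\right) o W + W = o \left(o + o^{2} + 9 W\right) W + W = W o \left(o + o^{2} + 9 W\right) + W = W + W o \left(o + o^{2} + 9 W\right)$)
$H{\left(1,\frac{2 + p{\left(2,-4 \right)}}{3 + 1} \right)} \left(-1236\right) = \frac{2 - 4}{3 + 1} \left(1 + 1^{2} + 1^{3} + 9 \frac{2 - 4}{3 + 1} \cdot 1\right) \left(-1236\right) = - \frac{2}{4} \left(1 + 1 + 1 + 9 \left(- \frac{2}{4}\right) 1\right) \left(-1236\right) = \left(-2\right) \frac{1}{4} \left(1 + 1 + 1 + 9 \left(\left(-2\right) \frac{1}{4}\right) 1\right) \left(-1236\right) = - \frac{1 + 1 + 1 + 9 \left(- \frac{1}{2}\right) 1}{2} \left(-1236\right) = - \frac{1 + 1 + 1 - \frac{9}{2}}{2} \left(-1236\right) = \left(- \frac{1}{2}\right) \left(- \frac{3}{2}\right) \left(-1236\right) = \frac{3}{4} \left(-1236\right) = -927$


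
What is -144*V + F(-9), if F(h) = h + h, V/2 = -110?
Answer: 31662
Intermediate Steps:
V = -220 (V = 2*(-110) = -220)
F(h) = 2*h
-144*V + F(-9) = -144*(-220) + 2*(-9) = 31680 - 18 = 31662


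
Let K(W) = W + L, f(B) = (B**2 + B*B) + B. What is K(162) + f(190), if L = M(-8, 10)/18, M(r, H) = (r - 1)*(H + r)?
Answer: 72551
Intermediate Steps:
f(B) = B + 2*B**2 (f(B) = (B**2 + B**2) + B = 2*B**2 + B = B + 2*B**2)
M(r, H) = (-1 + r)*(H + r)
L = -1 (L = ((-8)**2 - 1*10 - 1*(-8) + 10*(-8))/18 = (64 - 10 + 8 - 80)*(1/18) = -18*1/18 = -1)
K(W) = -1 + W (K(W) = W - 1 = -1 + W)
K(162) + f(190) = (-1 + 162) + 190*(1 + 2*190) = 161 + 190*(1 + 380) = 161 + 190*381 = 161 + 72390 = 72551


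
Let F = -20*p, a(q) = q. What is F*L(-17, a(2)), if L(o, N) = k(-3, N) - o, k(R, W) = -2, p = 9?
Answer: -2700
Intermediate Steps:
L(o, N) = -2 - o
F = -180 (F = -20*9 = -180)
F*L(-17, a(2)) = -180*(-2 - 1*(-17)) = -180*(-2 + 17) = -180*15 = -2700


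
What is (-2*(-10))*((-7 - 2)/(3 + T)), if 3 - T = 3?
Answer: -60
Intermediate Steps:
T = 0 (T = 3 - 1*3 = 3 - 3 = 0)
(-2*(-10))*((-7 - 2)/(3 + T)) = (-2*(-10))*((-7 - 2)/(3 + 0)) = 20*(-9/3) = 20*(-9*1/3) = 20*(-3) = -60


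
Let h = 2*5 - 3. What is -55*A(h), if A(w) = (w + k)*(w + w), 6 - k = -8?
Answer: -16170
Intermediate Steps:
k = 14 (k = 6 - 1*(-8) = 6 + 8 = 14)
h = 7 (h = 10 - 3 = 7)
A(w) = 2*w*(14 + w) (A(w) = (w + 14)*(w + w) = (14 + w)*(2*w) = 2*w*(14 + w))
-55*A(h) = -110*7*(14 + 7) = -110*7*21 = -55*294 = -16170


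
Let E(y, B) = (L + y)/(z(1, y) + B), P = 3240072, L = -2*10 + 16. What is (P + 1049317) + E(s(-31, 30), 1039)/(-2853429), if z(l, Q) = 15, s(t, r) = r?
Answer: 6450199090492274/1503757083 ≈ 4.2894e+6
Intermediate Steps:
L = -4 (L = -20 + 16 = -4)
E(y, B) = (-4 + y)/(15 + B)
(P + 1049317) + E(s(-31, 30), 1039)/(-2853429) = (3240072 + 1049317) + ((-4 + 30)/(15 + 1039))/(-2853429) = 4289389 + (26/1054)*(-1/2853429) = 4289389 + ((1/1054)*26)*(-1/2853429) = 4289389 + (13/527)*(-1/2853429) = 4289389 - 13/1503757083 = 6450199090492274/1503757083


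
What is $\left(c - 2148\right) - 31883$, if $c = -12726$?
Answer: $-46757$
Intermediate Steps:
$\left(c - 2148\right) - 31883 = \left(-12726 - 2148\right) - 31883 = -14874 - 31883 = -46757$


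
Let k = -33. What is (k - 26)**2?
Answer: 3481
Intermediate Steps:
(k - 26)**2 = (-33 - 26)**2 = (-59)**2 = 3481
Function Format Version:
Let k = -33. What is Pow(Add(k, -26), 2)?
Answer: 3481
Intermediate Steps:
Pow(Add(k, -26), 2) = Pow(Add(-33, -26), 2) = Pow(-59, 2) = 3481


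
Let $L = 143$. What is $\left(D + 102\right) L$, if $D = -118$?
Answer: $-2288$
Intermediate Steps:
$\left(D + 102\right) L = \left(-118 + 102\right) 143 = \left(-16\right) 143 = -2288$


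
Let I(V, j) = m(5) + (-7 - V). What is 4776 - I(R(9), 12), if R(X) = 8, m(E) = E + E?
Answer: 4781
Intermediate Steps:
m(E) = 2*E
I(V, j) = 3 - V (I(V, j) = 2*5 + (-7 - V) = 10 + (-7 - V) = 3 - V)
4776 - I(R(9), 12) = 4776 - (3 - 1*8) = 4776 - (3 - 8) = 4776 - 1*(-5) = 4776 + 5 = 4781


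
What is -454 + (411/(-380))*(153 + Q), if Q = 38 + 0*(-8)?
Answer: -251021/380 ≈ -660.58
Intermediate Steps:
Q = 38 (Q = 38 + 0 = 38)
-454 + (411/(-380))*(153 + Q) = -454 + (411/(-380))*(153 + 38) = -454 + (411*(-1/380))*191 = -454 - 411/380*191 = -454 - 78501/380 = -251021/380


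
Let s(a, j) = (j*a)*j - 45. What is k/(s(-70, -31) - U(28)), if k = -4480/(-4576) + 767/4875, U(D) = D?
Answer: -60937/3611268375 ≈ -1.6874e-5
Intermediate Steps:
s(a, j) = -45 + a*j² (s(a, j) = (a*j)*j - 45 = a*j² - 45 = -45 + a*j²)
k = 60937/53625 (k = -4480*(-1/4576) + 767*(1/4875) = 140/143 + 59/375 = 60937/53625 ≈ 1.1364)
k/(s(-70, -31) - U(28)) = 60937/(53625*((-45 - 70*(-31)²) - 1*28)) = 60937/(53625*((-45 - 70*961) - 28)) = 60937/(53625*((-45 - 67270) - 28)) = 60937/(53625*(-67315 - 28)) = (60937/53625)/(-67343) = (60937/53625)*(-1/67343) = -60937/3611268375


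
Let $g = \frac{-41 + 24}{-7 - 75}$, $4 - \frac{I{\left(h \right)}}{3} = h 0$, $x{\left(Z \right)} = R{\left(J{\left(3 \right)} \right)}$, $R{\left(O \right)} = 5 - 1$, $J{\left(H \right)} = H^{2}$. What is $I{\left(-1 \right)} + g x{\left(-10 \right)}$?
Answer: $\frac{526}{41} \approx 12.829$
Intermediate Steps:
$R{\left(O \right)} = 4$
$x{\left(Z \right)} = 4$
$I{\left(h \right)} = 12$ ($I{\left(h \right)} = 12 - 3 h 0 = 12 - 0 = 12 + 0 = 12$)
$g = \frac{17}{82}$ ($g = - \frac{17}{-82} = \left(-17\right) \left(- \frac{1}{82}\right) = \frac{17}{82} \approx 0.20732$)
$I{\left(-1 \right)} + g x{\left(-10 \right)} = 12 + \frac{17}{82} \cdot 4 = 12 + \frac{34}{41} = \frac{526}{41}$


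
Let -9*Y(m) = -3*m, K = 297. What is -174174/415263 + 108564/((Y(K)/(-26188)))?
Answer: -131180385443738/4567893 ≈ -2.8718e+7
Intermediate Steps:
Y(m) = m/3 (Y(m) = -(-1)*m/3 = m/3)
-174174/415263 + 108564/((Y(K)/(-26188))) = -174174/415263 + 108564/((((⅓)*297)/(-26188))) = -174174*1/415263 + 108564/((99*(-1/26188))) = -58058/138421 + 108564/(-99/26188) = -58058/138421 + 108564*(-26188/99) = -58058/138421 - 947691344/33 = -131180385443738/4567893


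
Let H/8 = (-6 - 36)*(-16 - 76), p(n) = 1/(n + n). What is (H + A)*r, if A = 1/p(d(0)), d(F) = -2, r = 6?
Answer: 185448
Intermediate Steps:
p(n) = 1/(2*n)
H = 30912 (H = 8*((-6 - 36)*(-16 - 76)) = 8*(-42*(-92)) = 8*3864 = 30912)
A = -4 (A = 1/((1/2)/(-2)) = 1/((1/2)*(-1/2)) = 1/(-1/4) = -4)
(H + A)*r = (30912 - 4)*6 = 30908*6 = 185448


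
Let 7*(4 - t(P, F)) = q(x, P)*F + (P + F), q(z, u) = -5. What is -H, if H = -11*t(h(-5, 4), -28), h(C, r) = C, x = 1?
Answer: -869/7 ≈ -124.14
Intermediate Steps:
t(P, F) = 4 - P/7 + 4*F/7 (t(P, F) = 4 - (-5*F + (P + F))/7 = 4 - (-5*F + (F + P))/7 = 4 - (P - 4*F)/7 = 4 + (-P/7 + 4*F/7) = 4 - P/7 + 4*F/7)
H = 869/7 (H = -11*(4 - 1/7*(-5) + (4/7)*(-28)) = -11*(4 + 5/7 - 16) = -11*(-79/7) = 869/7 ≈ 124.14)
-H = -1*869/7 = -869/7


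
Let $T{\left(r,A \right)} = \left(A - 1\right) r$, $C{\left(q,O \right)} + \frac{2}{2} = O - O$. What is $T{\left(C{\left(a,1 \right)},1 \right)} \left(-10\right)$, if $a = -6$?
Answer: $0$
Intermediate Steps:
$C{\left(q,O \right)} = -1$ ($C{\left(q,O \right)} = -1 + \left(O - O\right) = -1 + 0 = -1$)
$T{\left(r,A \right)} = r \left(-1 + A\right)$ ($T{\left(r,A \right)} = \left(-1 + A\right) r = r \left(-1 + A\right)$)
$T{\left(C{\left(a,1 \right)},1 \right)} \left(-10\right) = - (-1 + 1) \left(-10\right) = \left(-1\right) 0 \left(-10\right) = 0 \left(-10\right) = 0$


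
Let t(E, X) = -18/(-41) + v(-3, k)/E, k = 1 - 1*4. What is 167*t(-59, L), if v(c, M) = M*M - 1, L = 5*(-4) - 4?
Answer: 122578/2419 ≈ 50.673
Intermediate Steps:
k = -3 (k = 1 - 4 = -3)
L = -24 (L = -20 - 4 = -24)
v(c, M) = -1 + M² (v(c, M) = M² - 1 = -1 + M²)
t(E, X) = 18/41 + 8/E (t(E, X) = -18/(-41) + (-1 + (-3)²)/E = -18*(-1/41) + (-1 + 9)/E = 18/41 + 8/E)
167*t(-59, L) = 167*(18/41 + 8/(-59)) = 167*(18/41 + 8*(-1/59)) = 167*(18/41 - 8/59) = 167*(734/2419) = 122578/2419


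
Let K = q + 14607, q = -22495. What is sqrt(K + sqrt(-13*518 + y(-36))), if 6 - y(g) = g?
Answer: sqrt(-7888 + 2*I*sqrt(1673)) ≈ 0.4605 + 88.816*I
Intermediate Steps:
y(g) = 6 - g
K = -7888 (K = -22495 + 14607 = -7888)
sqrt(K + sqrt(-13*518 + y(-36))) = sqrt(-7888 + sqrt(-13*518 + (6 - 1*(-36)))) = sqrt(-7888 + sqrt(-6734 + (6 + 36))) = sqrt(-7888 + sqrt(-6734 + 42)) = sqrt(-7888 + sqrt(-6692)) = sqrt(-7888 + 2*I*sqrt(1673))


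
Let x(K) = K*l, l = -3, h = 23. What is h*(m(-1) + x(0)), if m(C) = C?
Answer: -23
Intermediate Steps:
x(K) = -3*K (x(K) = K*(-3) = -3*K)
h*(m(-1) + x(0)) = 23*(-1 - 3*0) = 23*(-1 + 0) = 23*(-1) = -23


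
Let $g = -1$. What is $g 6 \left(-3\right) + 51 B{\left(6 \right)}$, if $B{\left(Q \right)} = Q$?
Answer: $324$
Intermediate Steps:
$g 6 \left(-3\right) + 51 B{\left(6 \right)} = \left(-1\right) 6 \left(-3\right) + 51 \cdot 6 = \left(-6\right) \left(-3\right) + 306 = 18 + 306 = 324$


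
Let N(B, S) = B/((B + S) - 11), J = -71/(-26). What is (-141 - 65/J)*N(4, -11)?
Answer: 23402/639 ≈ 36.623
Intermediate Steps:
J = 71/26 (J = -71*(-1/26) = 71/26 ≈ 2.7308)
N(B, S) = B/(-11 + B + S)
(-141 - 65/J)*N(4, -11) = (-141 - 65/71/26)*(4/(-11 + 4 - 11)) = (-141 - 65*26/71)*(4/(-18)) = (-141 - 1690/71)*(4*(-1/18)) = -11701/71*(-2/9) = 23402/639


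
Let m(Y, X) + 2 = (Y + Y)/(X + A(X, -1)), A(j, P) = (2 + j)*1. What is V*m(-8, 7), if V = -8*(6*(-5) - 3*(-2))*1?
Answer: -576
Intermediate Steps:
A(j, P) = 2 + j
m(Y, X) = -2 + 2*Y/(2 + 2*X) (m(Y, X) = -2 + (Y + Y)/(X + (2 + X)) = -2 + (2*Y)/(2 + 2*X) = -2 + 2*Y/(2 + 2*X))
V = 192 (V = -8*(-30 + 6)*1 = -8*(-24)*1 = 192*1 = 192)
V*m(-8, 7) = 192*((-2 - 8 - 2*7)/(1 + 7)) = 192*((-2 - 8 - 14)/8) = 192*((⅛)*(-24)) = 192*(-3) = -576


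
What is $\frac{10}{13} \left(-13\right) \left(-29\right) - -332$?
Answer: $622$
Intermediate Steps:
$\frac{10}{13} \left(-13\right) \left(-29\right) - -332 = 10 \cdot \frac{1}{13} \left(-13\right) \left(-29\right) + 332 = \frac{10}{13} \left(-13\right) \left(-29\right) + 332 = \left(-10\right) \left(-29\right) + 332 = 290 + 332 = 622$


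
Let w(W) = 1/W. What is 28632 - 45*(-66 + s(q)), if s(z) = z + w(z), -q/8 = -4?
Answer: 965139/32 ≈ 30161.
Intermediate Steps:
q = 32 (q = -8*(-4) = 32)
s(z) = z + 1/z
28632 - 45*(-66 + s(q)) = 28632 - 45*(-66 + (32 + 1/32)) = 28632 - 45*(-66 + 1025/32) = 28632 - 45*(-1087/32) = 28632 + 48915/32 = 965139/32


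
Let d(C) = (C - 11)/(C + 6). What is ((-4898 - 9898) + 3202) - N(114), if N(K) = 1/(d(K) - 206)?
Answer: -285409378/24617 ≈ -11594.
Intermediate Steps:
d(C) = (-11 + C)/(6 + C)
N(K) = 1/(-206 + (-11 + K)/(6 + K)) (N(K) = 1/((-11 + K)/(6 + K) - 206) = 1/(-206 + (-11 + K)/(6 + K)))
((-4898 - 9898) + 3202) - N(114) = ((-4898 - 9898) + 3202) - (6 + 114)/(-1247 - 205*114) = (-14796 + 3202) - 120/(-1247 - 23370) = -11594 - 120/(-24617) = -11594 - (-1)*120/24617 = -11594 - 1*(-120/24617) = -11594 + 120/24617 = -285409378/24617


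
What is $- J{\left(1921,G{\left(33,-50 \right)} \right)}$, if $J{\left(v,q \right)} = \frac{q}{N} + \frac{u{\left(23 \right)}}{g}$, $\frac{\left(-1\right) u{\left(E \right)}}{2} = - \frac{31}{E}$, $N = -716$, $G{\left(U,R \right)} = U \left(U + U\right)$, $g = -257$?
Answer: $\frac{6459275}{2116138} \approx 3.0524$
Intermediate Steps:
$G{\left(U,R \right)} = 2 U^{2}$ ($G{\left(U,R \right)} = U 2 U = 2 U^{2}$)
$u{\left(E \right)} = \frac{62}{E}$ ($u{\left(E \right)} = - 2 \left(- \frac{31}{E}\right) = \frac{62}{E}$)
$J{\left(v,q \right)} = - \frac{62}{5911} - \frac{q}{716}$ ($J{\left(v,q \right)} = \frac{q}{-716} + \frac{62 \cdot \frac{1}{23}}{-257} = q \left(- \frac{1}{716}\right) + 62 \cdot \frac{1}{23} \left(- \frac{1}{257}\right) = - \frac{q}{716} + \frac{62}{23} \left(- \frac{1}{257}\right) = - \frac{q}{716} - \frac{62}{5911} = - \frac{62}{5911} - \frac{q}{716}$)
$- J{\left(1921,G{\left(33,-50 \right)} \right)} = - (- \frac{62}{5911} - \frac{2 \cdot 33^{2}}{716}) = - (- \frac{62}{5911} - \frac{2 \cdot 1089}{716}) = - (- \frac{62}{5911} - \frac{1089}{358}) = \left(-1\right) \left(- \frac{6459275}{2116138}\right) = \frac{6459275}{2116138}$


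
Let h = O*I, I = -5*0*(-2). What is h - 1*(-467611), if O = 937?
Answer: 467611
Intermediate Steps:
I = 0 (I = 0*(-2) = 0)
h = 0 (h = 937*0 = 0)
h - 1*(-467611) = 0 - 1*(-467611) = 0 + 467611 = 467611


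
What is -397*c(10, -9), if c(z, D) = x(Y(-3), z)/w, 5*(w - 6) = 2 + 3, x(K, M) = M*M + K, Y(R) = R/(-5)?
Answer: -199691/35 ≈ -5705.5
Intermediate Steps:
Y(R) = -R/5 (Y(R) = R*(-1/5) = -R/5)
x(K, M) = K + M**2 (x(K, M) = M**2 + K = K + M**2)
w = 7 (w = 6 + (2 + 3)/5 = 6 + (1/5)*5 = 6 + 1 = 7)
c(z, D) = 3/35 + z**2/7 (c(z, D) = (-1/5*(-3) + z**2)/7 = (3/5 + z**2)*(1/7) = 3/35 + z**2/7)
-397*c(10, -9) = -397*(3/35 + (1/7)*10**2) = -397*(3/35 + (1/7)*100) = -397*(3/35 + 100/7) = -397*503/35 = -199691/35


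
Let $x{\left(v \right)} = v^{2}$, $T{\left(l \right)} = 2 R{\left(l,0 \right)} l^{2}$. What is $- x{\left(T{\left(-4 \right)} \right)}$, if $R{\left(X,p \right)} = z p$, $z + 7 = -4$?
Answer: $0$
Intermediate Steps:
$z = -11$ ($z = -7 - 4 = -11$)
$R{\left(X,p \right)} = - 11 p$
$T{\left(l \right)} = 0$ ($T{\left(l \right)} = 2 \left(\left(-11\right) 0\right) l^{2} = 2 \cdot 0 l^{2} = 0 l^{2} = 0$)
$- x{\left(T{\left(-4 \right)} \right)} = - 0^{2} = \left(-1\right) 0 = 0$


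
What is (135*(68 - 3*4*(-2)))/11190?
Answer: 414/373 ≈ 1.1099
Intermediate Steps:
(135*(68 - 3*4*(-2)))/11190 = (135*(68 - 12*(-2)))*(1/11190) = (135*(68 + 24))*(1/11190) = (135*92)*(1/11190) = 12420*(1/11190) = 414/373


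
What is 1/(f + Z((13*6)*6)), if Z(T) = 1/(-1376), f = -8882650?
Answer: -1376/12222526401 ≈ -1.1258e-7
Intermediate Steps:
Z(T) = -1/1376
1/(f + Z((13*6)*6)) = 1/(-8882650 - 1/1376) = 1/(-12222526401/1376) = -1376/12222526401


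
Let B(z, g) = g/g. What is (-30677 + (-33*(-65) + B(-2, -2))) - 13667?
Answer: -42198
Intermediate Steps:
B(z, g) = 1
(-30677 + (-33*(-65) + B(-2, -2))) - 13667 = (-30677 + (-33*(-65) + 1)) - 13667 = (-30677 + (2145 + 1)) - 13667 = (-30677 + 2146) - 13667 = -28531 - 13667 = -42198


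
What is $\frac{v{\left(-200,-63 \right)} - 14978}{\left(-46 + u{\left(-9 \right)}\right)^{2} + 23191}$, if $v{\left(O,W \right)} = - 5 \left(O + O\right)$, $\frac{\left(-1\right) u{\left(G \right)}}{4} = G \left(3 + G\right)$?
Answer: $- \frac{12978}{91835} \approx -0.14132$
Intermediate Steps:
$u{\left(G \right)} = - 4 G \left(3 + G\right)$
$v{\left(O,W \right)} = - 10 O$ ($v{\left(O,W \right)} = - 5 \cdot 2 O = - 10 O$)
$\frac{v{\left(-200,-63 \right)} - 14978}{\left(-46 + u{\left(-9 \right)}\right)^{2} + 23191} = \frac{\left(-10\right) \left(-200\right) - 14978}{\left(-46 - - 36 \left(3 - 9\right)\right)^{2} + 23191} = \frac{2000 - 14978}{\left(-46 - \left(-36\right) \left(-6\right)\right)^{2} + 23191} = - \frac{12978}{\left(-46 - 216\right)^{2} + 23191} = - \frac{12978}{\left(-262\right)^{2} + 23191} = - \frac{12978}{68644 + 23191} = - \frac{12978}{91835}$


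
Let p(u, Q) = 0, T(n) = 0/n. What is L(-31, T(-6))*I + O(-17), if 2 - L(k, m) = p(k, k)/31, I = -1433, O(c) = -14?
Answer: -2880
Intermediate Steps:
T(n) = 0
L(k, m) = 2 (L(k, m) = 2 - 0/31 = 2 - 1*0 = 2 + 0 = 2)
L(-31, T(-6))*I + O(-17) = 2*(-1433) - 14 = -2866 - 14 = -2880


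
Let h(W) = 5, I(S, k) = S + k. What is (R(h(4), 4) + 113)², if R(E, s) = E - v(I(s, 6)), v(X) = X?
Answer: 11664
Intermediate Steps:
R(E, s) = -6 + E - s (R(E, s) = E - (s + 6) = E - (6 + s) = E + (-6 - s) = -6 + E - s)
(R(h(4), 4) + 113)² = ((-6 + 5 - 1*4) + 113)² = ((-6 + 5 - 4) + 113)² = (-5 + 113)² = 108² = 11664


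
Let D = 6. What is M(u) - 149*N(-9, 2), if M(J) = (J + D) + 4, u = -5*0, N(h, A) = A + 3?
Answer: -735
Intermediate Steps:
N(h, A) = 3 + A
u = 0
M(J) = 10 + J (M(J) = (J + 6) + 4 = (6 + J) + 4 = 10 + J)
M(u) - 149*N(-9, 2) = (10 + 0) - 149*(3 + 2) = 10 - 149*5 = 10 - 745 = -735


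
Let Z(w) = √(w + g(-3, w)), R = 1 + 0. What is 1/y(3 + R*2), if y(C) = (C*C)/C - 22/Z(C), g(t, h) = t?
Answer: -5/217 - 11*√2/217 ≈ -0.094730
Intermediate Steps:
R = 1
Z(w) = √(-3 + w) (Z(w) = √(w - 3) = √(-3 + w))
y(C) = C - 22/√(-3 + C) (y(C) = (C*C)/C - 22/√(-3 + C) = C²/C - 22/√(-3 + C) = C - 22/√(-3 + C))
1/y(3 + R*2) = 1/((3 + 1*2) - 22/√(-3 + (3 + 1*2))) = 1/((3 + 2) - 22/√(-3 + (3 + 2))) = 1/(5 - 22/√(-3 + 5)) = 1/(5 - 11*√2)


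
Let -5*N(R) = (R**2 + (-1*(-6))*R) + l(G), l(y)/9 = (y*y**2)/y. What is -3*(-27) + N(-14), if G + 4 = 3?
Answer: 284/5 ≈ 56.800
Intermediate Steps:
G = -1 (G = -4 + 3 = -1)
l(y) = 9*y**2 (l(y) = 9*((y*y**2)/y) = 9*(y**3/y) = 9*y**2)
N(R) = -9/5 - 6*R/5 - R**2/5 (N(R) = -((R**2 + (-1*(-6))*R) + 9*(-1)**2)/5 = -((R**2 + 6*R) + 9*1)/5 = -((R**2 + 6*R) + 9)/5 = -(9 + R**2 + 6*R)/5 = -9/5 - 6*R/5 - R**2/5)
-3*(-27) + N(-14) = -3*(-27) + (-9/5 - 6/5*(-14) - 1/5*(-14)**2) = 81 + (-9/5 + 84/5 - 1/5*196) = 81 + (-9/5 + 84/5 - 196/5) = 81 - 121/5 = 284/5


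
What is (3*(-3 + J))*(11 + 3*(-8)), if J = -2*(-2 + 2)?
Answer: 117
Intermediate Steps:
J = 0 (J = -2*0 = 0)
(3*(-3 + J))*(11 + 3*(-8)) = (3*(-3 + 0))*(11 + 3*(-8)) = (3*(-3))*(11 - 24) = -9*(-13) = 117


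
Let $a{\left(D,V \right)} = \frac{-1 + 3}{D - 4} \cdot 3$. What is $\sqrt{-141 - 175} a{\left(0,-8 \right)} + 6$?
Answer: $6 - 3 i \sqrt{79} \approx 6.0 - 26.665 i$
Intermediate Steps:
$a{\left(D,V \right)} = \frac{6}{-4 + D}$ ($a{\left(D,V \right)} = \frac{2}{-4 + D} 3 = \frac{6}{-4 + D}$)
$\sqrt{-141 - 175} a{\left(0,-8 \right)} + 6 = \sqrt{-141 - 175} \frac{6}{-4 + 0} + 6 = \sqrt{-316} \frac{6}{-4} + 6 = 2 i \sqrt{79} \cdot 6 \left(- \frac{1}{4}\right) + 6 = 2 i \sqrt{79} \left(- \frac{3}{2}\right) + 6 = - 3 i \sqrt{79} + 6 = 6 - 3 i \sqrt{79}$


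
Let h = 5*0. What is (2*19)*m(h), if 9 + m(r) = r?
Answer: -342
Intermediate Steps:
h = 0
m(r) = -9 + r
(2*19)*m(h) = (2*19)*(-9 + 0) = 38*(-9) = -342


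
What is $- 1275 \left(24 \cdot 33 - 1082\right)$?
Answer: $369750$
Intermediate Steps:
$- 1275 \left(24 \cdot 33 - 1082\right) = - 1275 \left(792 - 1082\right) = \left(-1275\right) \left(-290\right) = 369750$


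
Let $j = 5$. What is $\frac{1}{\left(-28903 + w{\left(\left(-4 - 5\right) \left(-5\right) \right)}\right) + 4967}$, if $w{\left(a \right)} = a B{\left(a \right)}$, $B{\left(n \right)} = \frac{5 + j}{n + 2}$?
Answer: $- \frac{47}{1124542} \approx -4.1795 \cdot 10^{-5}$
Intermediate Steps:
$B{\left(n \right)} = \frac{10}{2 + n}$ ($B{\left(n \right)} = \frac{5 + 5}{n + 2} = \frac{10}{2 + n}$)
$w{\left(a \right)} = \frac{10 a}{2 + a}$ ($w{\left(a \right)} = a \frac{10}{2 + a} = \frac{10 a}{2 + a}$)
$\frac{1}{\left(-28903 + w{\left(\left(-4 - 5\right) \left(-5\right) \right)}\right) + 4967} = \frac{1}{\left(-28903 + \frac{10 \left(-4 - 5\right) \left(-5\right)}{2 + \left(-4 - 5\right) \left(-5\right)}\right) + 4967} = \frac{1}{\left(-28903 + \frac{10 \left(\left(-9\right) \left(-5\right)\right)}{2 - -45}\right) + 4967} = \frac{1}{\left(-28903 + 10 \cdot 45 \frac{1}{2 + 45}\right) + 4967} = \frac{1}{\left(-28903 + 10 \cdot 45 \cdot \frac{1}{47}\right) + 4967} = \frac{1}{\left(-28903 + \frac{450}{47}\right) + 4967} = \frac{1}{- \frac{1357991}{47} + 4967} = \frac{1}{- \frac{1124542}{47}} = - \frac{47}{1124542}$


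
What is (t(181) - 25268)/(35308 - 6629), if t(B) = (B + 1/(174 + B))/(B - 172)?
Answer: -80667004/91629405 ≈ -0.88036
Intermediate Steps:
t(B) = (B + 1/(174 + B))/(-172 + B)
(t(181) - 25268)/(35308 - 6629) = ((1 + 181**2 + 174*181)/(-29928 + 181**2 + 2*181) - 25268)/(35308 - 6629) = ((1 + 32761 + 31494)/(-29928 + 32761 + 362) - 25268)/28679 = (64256/3195 - 25268)*(1/28679) = -80667004/3195*1/28679 = -80667004/91629405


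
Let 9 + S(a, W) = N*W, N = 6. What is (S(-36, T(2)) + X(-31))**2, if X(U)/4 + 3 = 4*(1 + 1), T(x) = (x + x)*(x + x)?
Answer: 11449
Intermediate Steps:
T(x) = 4*x**2 (T(x) = (2*x)*(2*x) = 4*x**2)
S(a, W) = -9 + 6*W
X(U) = 20 (X(U) = -12 + 4*(4*(1 + 1)) = -12 + 4*(4*2) = -12 + 4*8 = -12 + 32 = 20)
(S(-36, T(2)) + X(-31))**2 = ((-9 + 6*(4*2**2)) + 20)**2 = ((-9 + 6*(4*4)) + 20)**2 = ((-9 + 6*16) + 20)**2 = ((-9 + 96) + 20)**2 = (87 + 20)**2 = 107**2 = 11449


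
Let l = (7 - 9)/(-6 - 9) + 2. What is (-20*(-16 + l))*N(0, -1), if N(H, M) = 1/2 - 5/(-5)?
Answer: 416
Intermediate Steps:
N(H, M) = 3/2 (N(H, M) = 1*(1/2) - 5*(-1/5) = 1/2 + 1 = 3/2)
l = 32/15 (l = -2/(-15) + 2 = -2*(-1/15) + 2 = 2/15 + 2 = 32/15 ≈ 2.1333)
(-20*(-16 + l))*N(0, -1) = -20*(-16 + 32/15)*(3/2) = -20*(-208/15)*(3/2) = (832/3)*(3/2) = 416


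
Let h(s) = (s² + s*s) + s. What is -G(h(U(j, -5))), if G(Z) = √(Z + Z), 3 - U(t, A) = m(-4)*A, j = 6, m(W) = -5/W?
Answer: -√1443/2 ≈ -18.993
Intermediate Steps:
U(t, A) = 3 - 5*A/4 (U(t, A) = 3 - (-5/(-4))*A = 3 - (-5*(-¼))*A = 3 - 5*A/4)
h(s) = s + 2*s² (h(s) = (s² + s²) + s = 2*s² + s = s + 2*s²)
G(Z) = √2*√Z (G(Z) = √(2*Z) = √2*√Z)
-G(h(U(j, -5))) = -√2*√((3 - 5/4*(-5))*(1 + 2*(3 - 5/4*(-5)))) = -√2*√((3 + 25/4)*(1 + 2*(3 + 25/4))) = -√2*√(37*(1 + 2*(37/4))/4) = -√2*√(37*(1 + 37/2)/4) = -√2*√((37/4)*(39/2)) = -√2*√(1443/8) = -√2*√2886/4 = -√1443/2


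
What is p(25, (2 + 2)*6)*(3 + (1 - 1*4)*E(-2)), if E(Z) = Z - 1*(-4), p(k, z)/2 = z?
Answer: -144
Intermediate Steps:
p(k, z) = 2*z
E(Z) = 4 + Z (E(Z) = Z + 4 = 4 + Z)
p(25, (2 + 2)*6)*(3 + (1 - 1*4)*E(-2)) = (2*((2 + 2)*6))*(3 + (1 - 1*4)*(4 - 2)) = (2*(4*6))*(3 + (1 - 4)*2) = (2*24)*(3 - 3*2) = 48*(3 - 6) = 48*(-3) = -144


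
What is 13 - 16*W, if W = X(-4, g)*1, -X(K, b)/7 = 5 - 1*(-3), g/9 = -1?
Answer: 909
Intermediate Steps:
g = -9 (g = 9*(-1) = -9)
X(K, b) = -56 (X(K, b) = -7*(5 - 1*(-3)) = -7*(5 + 3) = -7*8 = -56)
W = -56 (W = -56*1 = -56)
13 - 16*W = 13 - 16*(-56) = 13 + 896 = 909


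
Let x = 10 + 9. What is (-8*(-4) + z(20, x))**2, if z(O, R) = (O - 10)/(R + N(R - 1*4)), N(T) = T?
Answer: 301401/289 ≈ 1042.9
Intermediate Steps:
x = 19
z(O, R) = (-10 + O)/(-4 + 2*R) (z(O, R) = (O - 10)/(R + (R - 1*4)) = (-10 + O)/(R + (R - 4)) = (-10 + O)/(R + (-4 + R)) = (-10 + O)/(-4 + 2*R))
(-8*(-4) + z(20, x))**2 = (-8*(-4) + (-10 + 20)/(2*(-2 + 19)))**2 = (32 + (1/2)*10/17)**2 = (32 + (1/2)*(1/17)*10)**2 = (32 + 5/17)**2 = (549/17)**2 = 301401/289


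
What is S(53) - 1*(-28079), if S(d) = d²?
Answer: 30888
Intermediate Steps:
S(53) - 1*(-28079) = 53² - 1*(-28079) = 2809 + 28079 = 30888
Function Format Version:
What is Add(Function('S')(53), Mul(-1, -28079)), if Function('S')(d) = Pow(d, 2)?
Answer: 30888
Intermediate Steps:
Add(Function('S')(53), Mul(-1, -28079)) = Add(Pow(53, 2), Mul(-1, -28079)) = Add(2809, 28079) = 30888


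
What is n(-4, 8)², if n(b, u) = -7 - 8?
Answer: 225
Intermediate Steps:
n(b, u) = -15
n(-4, 8)² = (-15)² = 225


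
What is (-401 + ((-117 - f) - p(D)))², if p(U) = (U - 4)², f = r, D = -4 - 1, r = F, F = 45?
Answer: 414736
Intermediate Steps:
r = 45
D = -5
f = 45
p(U) = (-4 + U)²
(-401 + ((-117 - f) - p(D)))² = (-401 + ((-117 - 1*45) - (-4 - 5)²))² = (-401 + ((-117 - 45) - 1*(-9)²))² = (-401 + (-162 - 1*81))² = (-401 + (-162 - 81))² = (-401 - 243)² = (-644)² = 414736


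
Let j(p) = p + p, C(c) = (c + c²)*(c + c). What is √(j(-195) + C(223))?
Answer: √22278202 ≈ 4720.0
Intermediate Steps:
C(c) = 2*c*(c + c²) (C(c) = (c + c²)*(2*c) = 2*c*(c + c²))
j(p) = 2*p
√(j(-195) + C(223)) = √(2*(-195) + 2*223²*(1 + 223)) = √(-390 + 2*49729*224) = √(-390 + 22278592) = √22278202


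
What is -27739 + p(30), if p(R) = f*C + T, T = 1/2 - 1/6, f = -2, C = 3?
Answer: -83234/3 ≈ -27745.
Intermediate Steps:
T = ⅓ (T = 1*(½) - 1*⅙ = ½ - ⅙ = ⅓ ≈ 0.33333)
p(R) = -17/3 (p(R) = -2*3 + ⅓ = -6 + ⅓ = -17/3)
-27739 + p(30) = -27739 - 17/3 = -83234/3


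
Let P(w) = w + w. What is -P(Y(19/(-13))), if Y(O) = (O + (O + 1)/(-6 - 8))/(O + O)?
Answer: -130/133 ≈ -0.97744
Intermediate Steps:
Y(O) = (-1/14 + 13*O/14)/(2*O) (Y(O) = (O + (1 + O)/(-14))/((2*O)) = (O + (1 + O)*(-1/14))*(1/(2*O)) = (O + (-1/14 - O/14))*(1/(2*O)) = (-1/14 + 13*O/14)*(1/(2*O)) = (-1/14 + 13*O/14)/(2*O))
P(w) = 2*w
-P(Y(19/(-13))) = -2*(-1 + 13*(19/(-13)))/(28*((19/(-13)))) = -2*(-1 + 13*(19*(-1/13)))/(28*((19*(-1/13)))) = -2*(-1 + 13*(-19/13))/(28*(-19/13)) = -2*(1/28)*(-13/19)*(-1 - 19) = -2*(1/28)*(-13/19)*(-20) = -2*65/133 = -1*130/133 = -130/133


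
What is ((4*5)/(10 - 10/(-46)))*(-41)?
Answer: -3772/47 ≈ -80.255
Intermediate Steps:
((4*5)/(10 - 10/(-46)))*(-41) = (20/(10 - 10*(-1/46)))*(-41) = (20/(10 + 5/23))*(-41) = (20/(235/23))*(-41) = ((23/235)*20)*(-41) = (92/47)*(-41) = -3772/47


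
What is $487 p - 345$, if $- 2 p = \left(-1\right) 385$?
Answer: $\frac{186805}{2} \approx 93403.0$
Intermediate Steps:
$p = \frac{385}{2}$ ($p = - \frac{\left(-1\right) 385}{2} = \left(- \frac{1}{2}\right) \left(-385\right) = \frac{385}{2} \approx 192.5$)
$487 p - 345 = 487 \cdot \frac{385}{2} - 345 = \frac{187495}{2} - 345 = \frac{186805}{2}$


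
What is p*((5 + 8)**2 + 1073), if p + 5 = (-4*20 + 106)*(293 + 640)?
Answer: 30122226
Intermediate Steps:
p = 24253 (p = -5 + (-4*20 + 106)*(293 + 640) = -5 + (-80 + 106)*933 = -5 + 26*933 = -5 + 24258 = 24253)
p*((5 + 8)**2 + 1073) = 24253*((5 + 8)**2 + 1073) = 24253*(13**2 + 1073) = 24253*(169 + 1073) = 24253*1242 = 30122226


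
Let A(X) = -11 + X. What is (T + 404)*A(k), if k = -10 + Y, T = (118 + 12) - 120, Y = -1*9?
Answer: -12420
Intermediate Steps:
Y = -9
T = 10 (T = 130 - 120 = 10)
k = -19 (k = -10 - 9 = -19)
(T + 404)*A(k) = (10 + 404)*(-11 - 19) = 414*(-30) = -12420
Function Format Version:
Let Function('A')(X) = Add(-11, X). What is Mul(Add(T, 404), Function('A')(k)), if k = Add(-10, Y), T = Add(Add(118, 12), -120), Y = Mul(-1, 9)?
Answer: -12420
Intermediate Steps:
Y = -9
T = 10 (T = Add(130, -120) = 10)
k = -19 (k = Add(-10, -9) = -19)
Mul(Add(T, 404), Function('A')(k)) = Mul(Add(10, 404), Add(-11, -19)) = Mul(414, -30) = -12420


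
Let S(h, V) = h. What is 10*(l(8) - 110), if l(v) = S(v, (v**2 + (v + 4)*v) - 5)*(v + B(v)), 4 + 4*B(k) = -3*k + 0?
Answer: -1020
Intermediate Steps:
B(k) = -1 - 3*k/4 (B(k) = -1 + (-3*k + 0)/4 = -1 + (-3*k)/4 = -1 - 3*k/4)
l(v) = v*(-1 + v/4) (l(v) = v*(v + (-1 - 3*v/4)) = v*(-1 + v/4))
10*(l(8) - 110) = 10*((1/4)*8*(-4 + 8) - 110) = 10*((1/4)*8*4 - 110) = 10*(8 - 110) = 10*(-102) = -1020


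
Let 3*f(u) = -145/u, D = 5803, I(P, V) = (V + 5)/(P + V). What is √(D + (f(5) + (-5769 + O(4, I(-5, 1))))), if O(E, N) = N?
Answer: √822/6 ≈ 4.7784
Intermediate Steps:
I(P, V) = (5 + V)/(P + V)
f(u) = -145/(3*u) (f(u) = (-145/u)/3 = -145/(3*u))
√(D + (f(5) + (-5769 + O(4, I(-5, 1))))) = √(5803 + (-145/3/5 + (-5769 + (5 + 1)/(-5 + 1)))) = √(5803 + (-145/3*⅕ + (-5769 + 6/(-4)))) = √(5803 + (-29/3 + (-5769 - ¼*6))) = √(5803 + (-29/3 + (-5769 - 3/2))) = √(5803 + (-29/3 - 11541/2)) = √(5803 - 34681/6) = √(137/6) = √822/6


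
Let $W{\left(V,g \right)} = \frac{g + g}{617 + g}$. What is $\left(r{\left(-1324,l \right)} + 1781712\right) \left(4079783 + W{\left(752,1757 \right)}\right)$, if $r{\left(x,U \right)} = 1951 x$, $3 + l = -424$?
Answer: $- \frac{3881001240699336}{1187} \approx -3.2696 \cdot 10^{12}$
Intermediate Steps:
$l = -427$ ($l = -3 - 424 = -427$)
$W{\left(V,g \right)} = \frac{2 g}{617 + g}$
$\left(r{\left(-1324,l \right)} + 1781712\right) \left(4079783 + W{\left(752,1757 \right)}\right) = \left(1951 \left(-1324\right) + 1781712\right) \left(4079783 + 2 \cdot 1757 \frac{1}{617 + 1757}\right) = \left(-2583124 + 1781712\right) \left(4079783 + 2 \cdot 1757 \cdot \frac{1}{2374}\right) = - 801412 \left(4079783 + 2 \cdot 1757 \cdot \frac{1}{2374}\right) = - 801412 \left(4079783 + \frac{1757}{1187}\right) = \left(-801412\right) \frac{4842704178}{1187} = - \frac{3881001240699336}{1187}$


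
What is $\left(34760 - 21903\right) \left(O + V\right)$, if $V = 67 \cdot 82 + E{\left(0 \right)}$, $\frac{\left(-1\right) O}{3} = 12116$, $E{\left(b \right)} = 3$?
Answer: $-396651307$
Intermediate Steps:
$O = -36348$ ($O = \left(-3\right) 12116 = -36348$)
$V = 5497$ ($V = 67 \cdot 82 + 3 = 5494 + 3 = 5497$)
$\left(34760 - 21903\right) \left(O + V\right) = \left(34760 - 21903\right) \left(-36348 + 5497\right) = \left(34760 - 21903\right) \left(-30851\right) = 12857 \left(-30851\right) = -396651307$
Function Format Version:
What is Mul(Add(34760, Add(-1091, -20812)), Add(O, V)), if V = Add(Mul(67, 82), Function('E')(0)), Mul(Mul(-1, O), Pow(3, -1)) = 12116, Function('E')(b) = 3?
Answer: -396651307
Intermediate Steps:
O = -36348 (O = Mul(-3, 12116) = -36348)
V = 5497 (V = Add(Mul(67, 82), 3) = Add(5494, 3) = 5497)
Mul(Add(34760, Add(-1091, -20812)), Add(O, V)) = Mul(Add(34760, Add(-1091, -20812)), Add(-36348, 5497)) = Mul(Add(34760, -21903), -30851) = Mul(12857, -30851) = -396651307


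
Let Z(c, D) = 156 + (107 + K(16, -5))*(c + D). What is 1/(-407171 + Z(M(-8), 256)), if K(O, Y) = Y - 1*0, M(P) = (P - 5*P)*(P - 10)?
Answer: -1/439655 ≈ -2.2745e-6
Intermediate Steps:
M(P) = -4*P*(-10 + P) (M(P) = (-4*P)*(-10 + P) = -4*P*(-10 + P))
K(O, Y) = Y (K(O, Y) = Y + 0 = Y)
Z(c, D) = 156 + 102*D + 102*c (Z(c, D) = 156 + (107 - 5)*(c + D) = 156 + 102*(D + c) = 156 + (102*D + 102*c) = 156 + 102*D + 102*c)
1/(-407171 + Z(M(-8), 256)) = 1/(-407171 + (156 + 102*256 + 102*(4*(-8)*(10 - 1*(-8))))) = 1/(-407171 + (156 + 26112 + 102*(4*(-8)*(10 + 8)))) = 1/(-407171 + (156 + 26112 + 102*(4*(-8)*18))) = 1/(-407171 + (156 + 26112 + 102*(-576))) = 1/(-407171 + (156 + 26112 - 58752)) = 1/(-407171 - 32484) = 1/(-439655) = -1/439655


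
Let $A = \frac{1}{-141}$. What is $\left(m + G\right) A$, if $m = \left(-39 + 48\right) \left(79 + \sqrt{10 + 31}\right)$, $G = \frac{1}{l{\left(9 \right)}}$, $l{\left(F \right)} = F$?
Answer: $- \frac{6400}{1269} - \frac{3 \sqrt{41}}{47} \approx -5.452$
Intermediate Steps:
$G = \frac{1}{9} \approx 0.11111$
$A = - \frac{1}{141} \approx -0.0070922$
$m = 711 + 9 \sqrt{41}$ ($m = 9 \left(79 + \sqrt{41}\right) = 711 + 9 \sqrt{41} \approx 768.63$)
$\left(m + G\right) A = \left(\left(711 + 9 \sqrt{41}\right) + \frac{1}{9}\right) \left(- \frac{1}{141}\right) = \left(\frac{6400}{9} + 9 \sqrt{41}\right) \left(- \frac{1}{141}\right) = - \frac{6400}{1269} - \frac{3 \sqrt{41}}{47}$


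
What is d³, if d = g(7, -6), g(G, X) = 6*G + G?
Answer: 117649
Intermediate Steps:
g(G, X) = 7*G
d = 49 (d = 7*7 = 49)
d³ = 49³ = 117649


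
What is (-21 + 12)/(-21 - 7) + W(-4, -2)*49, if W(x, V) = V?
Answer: -2735/28 ≈ -97.679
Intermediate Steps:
(-21 + 12)/(-21 - 7) + W(-4, -2)*49 = (-21 + 12)/(-21 - 7) - 2*49 = -9/(-28) - 98 = -9*(-1/28) - 98 = 9/28 - 98 = -2735/28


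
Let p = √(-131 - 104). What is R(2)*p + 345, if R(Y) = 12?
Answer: 345 + 12*I*√235 ≈ 345.0 + 183.96*I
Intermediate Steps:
p = I*√235 (p = √(-235) = I*√235 ≈ 15.33*I)
R(2)*p + 345 = 12*(I*√235) + 345 = 12*I*√235 + 345 = 345 + 12*I*√235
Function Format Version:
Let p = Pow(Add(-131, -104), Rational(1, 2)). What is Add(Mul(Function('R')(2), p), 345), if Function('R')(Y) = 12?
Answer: Add(345, Mul(12, I, Pow(235, Rational(1, 2)))) ≈ Add(345.00, Mul(183.96, I))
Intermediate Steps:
p = Mul(I, Pow(235, Rational(1, 2))) (p = Pow(-235, Rational(1, 2)) = Mul(I, Pow(235, Rational(1, 2))) ≈ Mul(15.330, I))
Add(Mul(Function('R')(2), p), 345) = Add(Mul(12, Mul(I, Pow(235, Rational(1, 2)))), 345) = Add(Mul(12, I, Pow(235, Rational(1, 2))), 345) = Add(345, Mul(12, I, Pow(235, Rational(1, 2))))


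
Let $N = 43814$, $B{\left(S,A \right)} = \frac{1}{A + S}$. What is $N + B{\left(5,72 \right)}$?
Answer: $\frac{3373679}{77} \approx 43814.0$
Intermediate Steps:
$N + B{\left(5,72 \right)} = 43814 + \frac{1}{72 + 5} = 43814 + \frac{1}{77} = \frac{3373679}{77}$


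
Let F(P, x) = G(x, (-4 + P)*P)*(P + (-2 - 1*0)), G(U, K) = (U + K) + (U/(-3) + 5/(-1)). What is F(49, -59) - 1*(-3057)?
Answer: 313825/3 ≈ 1.0461e+5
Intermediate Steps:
G(U, K) = -5 + K + 2*U/3 (G(U, K) = (K + U) + (U*(-⅓) + 5*(-1)) = (K + U) + (-U/3 - 5) = (K + U) + (-5 - U/3) = -5 + K + 2*U/3)
F(P, x) = (-2 + P)*(-5 + 2*x/3 + P*(-4 + P)) (F(P, x) = (-5 + (-4 + P)*P + 2*x/3)*(P + (-2 - 1*0)) = (-5 + P*(-4 + P) + 2*x/3)*(P + (-2 + 0)) = (-5 + 2*x/3 + P*(-4 + P))*(P - 2) = (-5 + 2*x/3 + P*(-4 + P))*(-2 + P) = (-2 + P)*(-5 + 2*x/3 + P*(-4 + P)))
F(49, -59) - 1*(-3057) = (-2 + 49)*(-15 + 2*(-59) + 3*49*(-4 + 49))/3 - 1*(-3057) = (⅓)*47*(-15 - 118 + 3*49*45) + 3057 = (⅓)*47*(-15 - 118 + 6615) + 3057 = (⅓)*47*6482 + 3057 = 304654/3 + 3057 = 313825/3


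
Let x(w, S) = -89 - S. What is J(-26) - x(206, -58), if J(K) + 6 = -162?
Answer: -137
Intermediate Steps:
J(K) = -168 (J(K) = -6 - 162 = -168)
J(-26) - x(206, -58) = -168 - (-89 - 1*(-58)) = -168 - (-89 + 58) = -168 - 1*(-31) = -168 + 31 = -137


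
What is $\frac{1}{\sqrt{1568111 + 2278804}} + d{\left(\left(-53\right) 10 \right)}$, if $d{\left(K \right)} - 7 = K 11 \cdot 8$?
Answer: $-46633 + \frac{\sqrt{427435}}{1282305} \approx -46633.0$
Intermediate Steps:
$d{\left(K \right)} = 7 + 88 K$ ($d{\left(K \right)} = 7 + K 11 \cdot 8 = 7 + 11 K 8 = 7 + 88 K$)
$\frac{1}{\sqrt{1568111 + 2278804}} + d{\left(\left(-53\right) 10 \right)} = \frac{1}{\sqrt{1568111 + 2278804}} + \left(7 + 88 \left(\left(-53\right) 10\right)\right) = \frac{1}{\sqrt{3846915}} + \left(7 + 88 \left(-530\right)\right) = \frac{1}{3 \sqrt{427435}} + \left(7 - 46640\right) = \frac{\sqrt{427435}}{1282305} - 46633 = -46633 + \frac{\sqrt{427435}}{1282305}$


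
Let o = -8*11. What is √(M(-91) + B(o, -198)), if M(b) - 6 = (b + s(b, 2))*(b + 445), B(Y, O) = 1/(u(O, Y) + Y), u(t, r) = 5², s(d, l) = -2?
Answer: I*√14515963/21 ≈ 181.43*I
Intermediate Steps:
o = -88
u(t, r) = 25
B(Y, O) = 1/(25 + Y)
M(b) = 6 + (-2 + b)*(445 + b) (M(b) = 6 + (b - 2)*(b + 445) = 6 + (-2 + b)*(445 + b))
√(M(-91) + B(o, -198)) = √((-884 + (-91)² + 443*(-91)) + 1/(25 - 88)) = √((-884 + 8281 - 40313) + 1/(-63)) = √(-32916 - 1/63) = √(-2073709/63) = I*√14515963/21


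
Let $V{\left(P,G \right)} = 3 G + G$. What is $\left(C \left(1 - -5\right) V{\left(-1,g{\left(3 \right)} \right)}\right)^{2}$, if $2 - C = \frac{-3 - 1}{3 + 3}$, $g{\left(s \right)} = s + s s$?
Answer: $589824$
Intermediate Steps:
$g{\left(s \right)} = s + s^{2}$
$C = \frac{8}{3}$ ($C = 2 - \frac{-3 - 1}{3 + 3} = 2 - - \frac{4}{6} = 2 - \left(-4\right) \frac{1}{6} = 2 - - \frac{2}{3} = 2 + \frac{2}{3} = \frac{8}{3} \approx 2.6667$)
$V{\left(P,G \right)} = 4 G$
$\left(C \left(1 - -5\right) V{\left(-1,g{\left(3 \right)} \right)}\right)^{2} = \left(\frac{8 \left(1 - -5\right)}{3} \cdot 4 \cdot 3 \left(1 + 3\right)\right)^{2} = \left(\frac{8 \left(1 + 5\right)}{3} \cdot 4 \cdot 3 \cdot 4\right)^{2} = \left(\frac{8}{3} \cdot 6 \cdot 4 \cdot 12\right)^{2} = \left(16 \cdot 48\right)^{2} = 768^{2} = 589824$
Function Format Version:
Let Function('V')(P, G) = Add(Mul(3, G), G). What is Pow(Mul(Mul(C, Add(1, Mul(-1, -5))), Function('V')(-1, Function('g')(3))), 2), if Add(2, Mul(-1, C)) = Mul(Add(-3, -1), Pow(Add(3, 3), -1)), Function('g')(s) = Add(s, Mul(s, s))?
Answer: 589824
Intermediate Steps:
Function('g')(s) = Add(s, Pow(s, 2))
C = Rational(8, 3) (C = Add(2, Mul(-1, Mul(Add(-3, -1), Pow(Add(3, 3), -1)))) = Add(2, Mul(-1, Mul(-4, Pow(6, -1)))) = Add(2, Mul(-1, Mul(-4, Rational(1, 6)))) = Add(2, Mul(-1, Rational(-2, 3))) = Add(2, Rational(2, 3)) = Rational(8, 3) ≈ 2.6667)
Function('V')(P, G) = Mul(4, G)
Pow(Mul(Mul(C, Add(1, Mul(-1, -5))), Function('V')(-1, Function('g')(3))), 2) = Pow(Mul(Mul(Rational(8, 3), Add(1, Mul(-1, -5))), Mul(4, Mul(3, Add(1, 3)))), 2) = Pow(Mul(Mul(Rational(8, 3), Add(1, 5)), Mul(4, Mul(3, 4))), 2) = Pow(Mul(Mul(Rational(8, 3), 6), Mul(4, 12)), 2) = Pow(Mul(16, 48), 2) = Pow(768, 2) = 589824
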